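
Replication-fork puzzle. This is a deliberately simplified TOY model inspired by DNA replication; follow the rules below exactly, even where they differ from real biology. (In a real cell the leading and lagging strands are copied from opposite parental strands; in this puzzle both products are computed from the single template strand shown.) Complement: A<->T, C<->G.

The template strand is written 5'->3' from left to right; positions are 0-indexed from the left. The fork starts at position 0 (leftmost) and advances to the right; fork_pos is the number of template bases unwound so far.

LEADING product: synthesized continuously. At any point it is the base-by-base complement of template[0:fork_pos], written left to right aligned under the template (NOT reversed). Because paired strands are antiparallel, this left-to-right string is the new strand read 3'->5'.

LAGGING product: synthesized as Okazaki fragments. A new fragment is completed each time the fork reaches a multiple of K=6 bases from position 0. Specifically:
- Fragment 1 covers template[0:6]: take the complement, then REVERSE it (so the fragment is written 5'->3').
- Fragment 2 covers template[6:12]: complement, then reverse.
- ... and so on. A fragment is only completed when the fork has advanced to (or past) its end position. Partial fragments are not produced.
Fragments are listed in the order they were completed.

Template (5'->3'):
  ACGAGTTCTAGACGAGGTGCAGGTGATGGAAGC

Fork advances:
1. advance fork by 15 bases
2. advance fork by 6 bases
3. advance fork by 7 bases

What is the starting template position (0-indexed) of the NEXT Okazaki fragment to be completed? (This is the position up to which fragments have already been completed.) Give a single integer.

Step 1: advance 15 -> fork_pos = 0 + 15 = 15. Reached multiple(s) of 6: 6, 12 -> fragments 1-2 completed (2 total).
Step 2: advance 6 -> fork_pos = 15 + 6 = 21. Reached multiple(s) of 6: 18 -> fragment 3 completed (3 total).
Step 3: advance 7 -> fork_pos = 21 + 7 = 28. Reached multiple(s) of 6: 24 -> fragment 4 completed (4 total).
4 fragment(s) completed, covering template[0:24] (4 x 6 = 24). The next fragment, fragment 5, covers template[24:30], so it starts at position 24.

Answer: 24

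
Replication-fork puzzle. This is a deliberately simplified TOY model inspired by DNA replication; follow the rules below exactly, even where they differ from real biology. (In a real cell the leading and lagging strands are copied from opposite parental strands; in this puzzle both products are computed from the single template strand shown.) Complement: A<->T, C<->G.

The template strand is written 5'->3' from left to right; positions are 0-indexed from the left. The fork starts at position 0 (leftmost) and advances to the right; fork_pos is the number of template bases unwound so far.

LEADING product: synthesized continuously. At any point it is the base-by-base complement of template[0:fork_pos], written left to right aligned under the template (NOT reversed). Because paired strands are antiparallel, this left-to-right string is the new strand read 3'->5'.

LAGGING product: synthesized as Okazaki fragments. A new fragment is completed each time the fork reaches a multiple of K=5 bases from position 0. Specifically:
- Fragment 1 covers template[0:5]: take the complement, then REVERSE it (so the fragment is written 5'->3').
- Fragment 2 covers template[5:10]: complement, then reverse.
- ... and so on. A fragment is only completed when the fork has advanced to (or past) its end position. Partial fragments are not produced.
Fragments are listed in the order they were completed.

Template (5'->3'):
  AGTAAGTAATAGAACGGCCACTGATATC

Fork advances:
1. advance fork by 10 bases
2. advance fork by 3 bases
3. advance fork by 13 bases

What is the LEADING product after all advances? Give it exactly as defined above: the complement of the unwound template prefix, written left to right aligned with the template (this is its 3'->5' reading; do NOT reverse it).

Answer: TCATTCATTATCTTGCCGGTGACTAT

Derivation:
Step 1: advance 10 -> fork_pos = 0 + 10 = 10.
Step 2: advance 3 -> fork_pos = 10 + 3 = 13.
Step 3: advance 13 -> fork_pos = 13 + 13 = 26.
Unwound prefix: template[0:26] = AGTAAGTAATAGAACGGCCACTGATA
Complement it base by base (A<->T, C<->G), keeping left-to-right order:
  [0:5] AGTAA -> TCATT
  [5:10] GTAAT -> CATTA
  [10:15] AGAAC -> TCTTG
  [15:20] GGCCA -> CCGGT
  [20:25] CTGAT -> GACTA
  [25:26] A -> T
Concatenate: TCATTCATTATCTTGCCGGTGACTAT (length 26; written aligned with the template, i.e. 3'->5').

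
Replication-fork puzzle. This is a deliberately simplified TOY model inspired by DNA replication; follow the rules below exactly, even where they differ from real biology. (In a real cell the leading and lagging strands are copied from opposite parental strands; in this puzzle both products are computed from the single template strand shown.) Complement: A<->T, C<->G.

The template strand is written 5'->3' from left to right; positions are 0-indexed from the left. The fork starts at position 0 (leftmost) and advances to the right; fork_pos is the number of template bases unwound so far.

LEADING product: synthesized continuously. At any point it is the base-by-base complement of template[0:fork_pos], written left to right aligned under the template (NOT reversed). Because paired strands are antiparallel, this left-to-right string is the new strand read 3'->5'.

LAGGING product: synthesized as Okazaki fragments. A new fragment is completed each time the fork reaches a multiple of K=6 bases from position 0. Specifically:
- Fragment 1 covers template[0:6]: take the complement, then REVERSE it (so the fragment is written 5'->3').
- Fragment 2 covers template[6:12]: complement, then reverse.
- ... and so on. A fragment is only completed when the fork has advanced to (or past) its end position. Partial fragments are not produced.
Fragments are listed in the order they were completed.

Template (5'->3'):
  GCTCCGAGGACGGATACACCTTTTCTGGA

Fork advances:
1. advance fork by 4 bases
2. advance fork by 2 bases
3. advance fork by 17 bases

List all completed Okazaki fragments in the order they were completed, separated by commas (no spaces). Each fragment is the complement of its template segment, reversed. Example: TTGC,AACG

Answer: CGGAGC,CGTCCT,TGTATC

Derivation:
Step 1: advance 4 -> fork_pos = 0 + 4 = 4. Next multiple of 6 is 6 (not reached); still 0 fragment(s).
Step 2: advance 2 -> fork_pos = 4 + 2 = 6. Reached multiple(s) of 6: 6 -> fragment 1 completed (1 total).
Step 3: advance 17 -> fork_pos = 6 + 17 = 23. Reached multiple(s) of 6: 12, 18 -> fragments 2-3 completed (3 total).
Final fork_pos = 23, so 3 fragment(s) are complete. Build each: template segment -> complement -> reverse.
Fragment 1: template[0:6] = GCTCCG -> complement CGAGGC -> reversed CGGAGC
Fragment 2: template[6:12] = AGGACG -> complement TCCTGC -> reversed CGTCCT
Fragment 3: template[12:18] = GATACA -> complement CTATGT -> reversed TGTATC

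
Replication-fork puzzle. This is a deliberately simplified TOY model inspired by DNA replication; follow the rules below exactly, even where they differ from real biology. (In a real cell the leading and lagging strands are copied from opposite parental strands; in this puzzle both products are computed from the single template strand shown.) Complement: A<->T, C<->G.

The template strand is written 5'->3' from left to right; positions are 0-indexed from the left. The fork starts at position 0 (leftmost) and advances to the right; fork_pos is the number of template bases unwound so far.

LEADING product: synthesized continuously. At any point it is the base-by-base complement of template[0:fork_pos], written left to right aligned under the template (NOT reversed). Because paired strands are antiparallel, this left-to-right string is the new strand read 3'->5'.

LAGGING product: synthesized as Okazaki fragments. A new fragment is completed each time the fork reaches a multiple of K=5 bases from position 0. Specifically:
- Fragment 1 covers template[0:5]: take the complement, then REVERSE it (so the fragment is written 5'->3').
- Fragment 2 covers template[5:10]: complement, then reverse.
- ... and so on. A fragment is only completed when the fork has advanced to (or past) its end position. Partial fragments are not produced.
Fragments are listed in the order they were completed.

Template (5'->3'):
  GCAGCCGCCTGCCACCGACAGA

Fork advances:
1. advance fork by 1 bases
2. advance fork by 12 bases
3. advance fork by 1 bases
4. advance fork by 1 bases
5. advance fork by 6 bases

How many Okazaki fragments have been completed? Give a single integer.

Answer: 4

Derivation:
Step 1: advance 1 -> fork_pos = 0 + 1 = 1. Next multiple of 5 is 5 (not reached); still 0 fragment(s).
Step 2: advance 12 -> fork_pos = 1 + 12 = 13. Reached multiple(s) of 5: 5, 10 -> fragments 1-2 completed (2 total).
Step 3: advance 1 -> fork_pos = 13 + 1 = 14. Next multiple of 5 is 15 (not reached); still 2 fragment(s).
Step 4: advance 1 -> fork_pos = 14 + 1 = 15. Reached multiple(s) of 5: 15 -> fragment 3 completed (3 total).
Step 5: advance 6 -> fork_pos = 15 + 6 = 21. Reached multiple(s) of 5: 20 -> fragment 4 completed (4 total).
Check: final fork_pos = 21; the multiples of 5 that are <= 21 are 5..20 -> 21 // 5 = 4 completed fragment(s).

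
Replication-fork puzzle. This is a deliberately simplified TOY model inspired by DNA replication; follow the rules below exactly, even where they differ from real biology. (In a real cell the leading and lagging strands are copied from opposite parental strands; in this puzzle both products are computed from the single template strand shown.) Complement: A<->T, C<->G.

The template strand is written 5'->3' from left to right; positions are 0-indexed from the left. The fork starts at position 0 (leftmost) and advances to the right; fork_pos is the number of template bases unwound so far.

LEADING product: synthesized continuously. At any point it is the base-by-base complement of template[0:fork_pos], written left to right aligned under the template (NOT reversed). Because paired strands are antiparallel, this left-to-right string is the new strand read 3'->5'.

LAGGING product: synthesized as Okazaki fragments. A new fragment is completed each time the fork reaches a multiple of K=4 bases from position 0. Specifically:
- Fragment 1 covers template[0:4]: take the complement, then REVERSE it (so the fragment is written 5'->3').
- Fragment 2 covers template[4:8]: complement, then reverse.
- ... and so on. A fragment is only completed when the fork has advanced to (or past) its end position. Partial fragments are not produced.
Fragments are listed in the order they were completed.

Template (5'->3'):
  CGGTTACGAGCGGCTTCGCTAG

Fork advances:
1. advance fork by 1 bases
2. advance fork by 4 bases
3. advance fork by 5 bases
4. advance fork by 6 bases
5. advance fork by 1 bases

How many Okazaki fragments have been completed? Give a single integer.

Answer: 4

Derivation:
Step 1: advance 1 -> fork_pos = 0 + 1 = 1. Next multiple of 4 is 4 (not reached); still 0 fragment(s).
Step 2: advance 4 -> fork_pos = 1 + 4 = 5. Reached multiple(s) of 4: 4 -> fragment 1 completed (1 total).
Step 3: advance 5 -> fork_pos = 5 + 5 = 10. Reached multiple(s) of 4: 8 -> fragment 2 completed (2 total).
Step 4: advance 6 -> fork_pos = 10 + 6 = 16. Reached multiple(s) of 4: 12, 16 -> fragments 3-4 completed (4 total).
Step 5: advance 1 -> fork_pos = 16 + 1 = 17. Next multiple of 4 is 20 (not reached); still 4 fragment(s).
Check: final fork_pos = 17; the multiples of 4 that are <= 17 are 4..16 -> 17 // 4 = 4 completed fragment(s).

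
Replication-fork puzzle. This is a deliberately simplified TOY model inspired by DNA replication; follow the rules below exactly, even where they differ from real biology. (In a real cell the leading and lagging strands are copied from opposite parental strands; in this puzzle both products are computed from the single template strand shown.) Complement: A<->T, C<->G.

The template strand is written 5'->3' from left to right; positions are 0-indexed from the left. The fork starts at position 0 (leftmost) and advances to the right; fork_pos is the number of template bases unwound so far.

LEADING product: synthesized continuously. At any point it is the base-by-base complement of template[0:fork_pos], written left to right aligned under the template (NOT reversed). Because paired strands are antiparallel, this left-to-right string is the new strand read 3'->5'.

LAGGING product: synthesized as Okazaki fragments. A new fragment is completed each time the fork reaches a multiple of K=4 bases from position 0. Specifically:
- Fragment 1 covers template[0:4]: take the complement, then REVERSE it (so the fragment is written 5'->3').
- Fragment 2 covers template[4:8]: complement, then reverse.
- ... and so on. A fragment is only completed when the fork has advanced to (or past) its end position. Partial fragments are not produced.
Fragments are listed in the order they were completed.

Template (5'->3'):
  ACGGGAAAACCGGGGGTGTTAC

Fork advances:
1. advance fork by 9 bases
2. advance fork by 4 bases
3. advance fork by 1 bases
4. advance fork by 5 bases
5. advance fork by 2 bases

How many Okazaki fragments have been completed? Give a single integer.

Step 1: advance 9 -> fork_pos = 0 + 9 = 9. Reached multiple(s) of 4: 4, 8 -> fragments 1-2 completed (2 total).
Step 2: advance 4 -> fork_pos = 9 + 4 = 13. Reached multiple(s) of 4: 12 -> fragment 3 completed (3 total).
Step 3: advance 1 -> fork_pos = 13 + 1 = 14. Next multiple of 4 is 16 (not reached); still 3 fragment(s).
Step 4: advance 5 -> fork_pos = 14 + 5 = 19. Reached multiple(s) of 4: 16 -> fragment 4 completed (4 total).
Step 5: advance 2 -> fork_pos = 19 + 2 = 21. Reached multiple(s) of 4: 20 -> fragment 5 completed (5 total).
Check: final fork_pos = 21; the multiples of 4 that are <= 21 are 4..20 -> 21 // 4 = 5 completed fragment(s).

Answer: 5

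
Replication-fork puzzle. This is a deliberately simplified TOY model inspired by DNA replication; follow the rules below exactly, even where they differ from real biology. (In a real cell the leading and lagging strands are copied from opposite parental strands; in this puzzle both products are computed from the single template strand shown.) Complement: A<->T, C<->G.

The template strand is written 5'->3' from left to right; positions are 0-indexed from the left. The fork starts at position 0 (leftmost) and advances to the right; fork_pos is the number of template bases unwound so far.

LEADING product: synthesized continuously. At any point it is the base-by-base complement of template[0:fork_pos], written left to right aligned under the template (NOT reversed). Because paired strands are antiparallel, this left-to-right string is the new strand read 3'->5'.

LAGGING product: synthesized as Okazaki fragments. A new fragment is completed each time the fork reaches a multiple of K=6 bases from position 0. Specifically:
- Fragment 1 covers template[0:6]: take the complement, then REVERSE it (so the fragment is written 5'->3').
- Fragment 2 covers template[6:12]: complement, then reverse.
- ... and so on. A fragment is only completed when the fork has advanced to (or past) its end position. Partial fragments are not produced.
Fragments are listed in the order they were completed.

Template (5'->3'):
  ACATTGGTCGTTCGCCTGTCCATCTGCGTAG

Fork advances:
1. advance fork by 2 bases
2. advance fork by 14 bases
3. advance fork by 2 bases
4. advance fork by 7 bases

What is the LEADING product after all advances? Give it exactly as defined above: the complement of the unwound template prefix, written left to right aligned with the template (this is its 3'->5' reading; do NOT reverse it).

Step 1: advance 2 -> fork_pos = 0 + 2 = 2.
Step 2: advance 14 -> fork_pos = 2 + 14 = 16.
Step 3: advance 2 -> fork_pos = 16 + 2 = 18.
Step 4: advance 7 -> fork_pos = 18 + 7 = 25.
Unwound prefix: template[0:25] = ACATTGGTCGTTCGCCTGTCCATCT
Complement it base by base (A<->T, C<->G), keeping left-to-right order:
  [0:5] ACATT -> TGTAA
  [5:10] GGTCG -> CCAGC
  [10:15] TTCGC -> AAGCG
  [15:20] CTGTC -> GACAG
  [20:25] CATCT -> GTAGA
Concatenate: TGTAACCAGCAAGCGGACAGGTAGA (length 25; written aligned with the template, i.e. 3'->5').

Answer: TGTAACCAGCAAGCGGACAGGTAGA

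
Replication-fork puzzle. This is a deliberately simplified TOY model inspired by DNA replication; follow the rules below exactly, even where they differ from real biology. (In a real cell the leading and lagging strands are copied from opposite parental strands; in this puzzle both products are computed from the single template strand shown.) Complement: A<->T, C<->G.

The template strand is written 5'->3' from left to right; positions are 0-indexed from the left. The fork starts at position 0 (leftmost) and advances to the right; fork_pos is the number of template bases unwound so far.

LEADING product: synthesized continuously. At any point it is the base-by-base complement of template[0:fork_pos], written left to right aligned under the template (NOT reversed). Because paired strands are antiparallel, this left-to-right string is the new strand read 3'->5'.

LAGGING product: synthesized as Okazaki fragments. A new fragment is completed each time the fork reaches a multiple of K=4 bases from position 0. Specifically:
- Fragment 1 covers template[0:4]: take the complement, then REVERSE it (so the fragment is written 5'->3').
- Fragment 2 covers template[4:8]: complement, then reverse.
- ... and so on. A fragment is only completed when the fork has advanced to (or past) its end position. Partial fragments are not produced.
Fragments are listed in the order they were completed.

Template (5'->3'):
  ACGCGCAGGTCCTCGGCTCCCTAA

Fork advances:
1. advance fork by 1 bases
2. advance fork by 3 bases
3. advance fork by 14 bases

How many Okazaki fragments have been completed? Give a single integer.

Answer: 4

Derivation:
Step 1: advance 1 -> fork_pos = 0 + 1 = 1. Next multiple of 4 is 4 (not reached); still 0 fragment(s).
Step 2: advance 3 -> fork_pos = 1 + 3 = 4. Reached multiple(s) of 4: 4 -> fragment 1 completed (1 total).
Step 3: advance 14 -> fork_pos = 4 + 14 = 18. Reached multiple(s) of 4: 8, 12, 16 -> fragments 2-4 completed (4 total).
Check: final fork_pos = 18; the multiples of 4 that are <= 18 are 4..16 -> 18 // 4 = 4 completed fragment(s).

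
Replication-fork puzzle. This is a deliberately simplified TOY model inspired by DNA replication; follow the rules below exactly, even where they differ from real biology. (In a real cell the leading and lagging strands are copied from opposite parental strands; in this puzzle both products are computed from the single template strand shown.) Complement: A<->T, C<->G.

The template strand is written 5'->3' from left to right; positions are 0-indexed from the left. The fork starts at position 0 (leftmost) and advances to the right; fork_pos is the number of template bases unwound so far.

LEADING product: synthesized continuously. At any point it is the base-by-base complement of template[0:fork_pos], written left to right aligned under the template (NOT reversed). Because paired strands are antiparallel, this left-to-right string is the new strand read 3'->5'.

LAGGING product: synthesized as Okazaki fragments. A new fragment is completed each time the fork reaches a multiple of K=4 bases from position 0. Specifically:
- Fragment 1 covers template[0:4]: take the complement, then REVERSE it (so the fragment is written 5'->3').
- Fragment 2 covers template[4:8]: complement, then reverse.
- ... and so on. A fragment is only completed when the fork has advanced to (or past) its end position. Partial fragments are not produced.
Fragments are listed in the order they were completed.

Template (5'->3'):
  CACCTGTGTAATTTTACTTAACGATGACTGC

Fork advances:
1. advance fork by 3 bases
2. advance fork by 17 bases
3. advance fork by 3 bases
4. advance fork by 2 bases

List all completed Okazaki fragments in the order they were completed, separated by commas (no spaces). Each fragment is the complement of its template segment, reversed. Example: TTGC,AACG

Step 1: advance 3 -> fork_pos = 0 + 3 = 3. Next multiple of 4 is 4 (not reached); still 0 fragment(s).
Step 2: advance 17 -> fork_pos = 3 + 17 = 20. Reached multiple(s) of 4: 4, 8, 12, 16, 20 -> fragments 1-5 completed (5 total).
Step 3: advance 3 -> fork_pos = 20 + 3 = 23. Next multiple of 4 is 24 (not reached); still 5 fragment(s).
Step 4: advance 2 -> fork_pos = 23 + 2 = 25. Reached multiple(s) of 4: 24 -> fragment 6 completed (6 total).
Final fork_pos = 25, so 6 fragment(s) are complete. Build each: template segment -> complement -> reverse.
Fragment 1: template[0:4] = CACC -> complement GTGG -> reversed GGTG
Fragment 2: template[4:8] = TGTG -> complement ACAC -> reversed CACA
Fragment 3: template[8:12] = TAAT -> complement ATTA -> reversed ATTA
Fragment 4: template[12:16] = TTTA -> complement AAAT -> reversed TAAA
Fragment 5: template[16:20] = CTTA -> complement GAAT -> reversed TAAG
Fragment 6: template[20:24] = ACGA -> complement TGCT -> reversed TCGT

Answer: GGTG,CACA,ATTA,TAAA,TAAG,TCGT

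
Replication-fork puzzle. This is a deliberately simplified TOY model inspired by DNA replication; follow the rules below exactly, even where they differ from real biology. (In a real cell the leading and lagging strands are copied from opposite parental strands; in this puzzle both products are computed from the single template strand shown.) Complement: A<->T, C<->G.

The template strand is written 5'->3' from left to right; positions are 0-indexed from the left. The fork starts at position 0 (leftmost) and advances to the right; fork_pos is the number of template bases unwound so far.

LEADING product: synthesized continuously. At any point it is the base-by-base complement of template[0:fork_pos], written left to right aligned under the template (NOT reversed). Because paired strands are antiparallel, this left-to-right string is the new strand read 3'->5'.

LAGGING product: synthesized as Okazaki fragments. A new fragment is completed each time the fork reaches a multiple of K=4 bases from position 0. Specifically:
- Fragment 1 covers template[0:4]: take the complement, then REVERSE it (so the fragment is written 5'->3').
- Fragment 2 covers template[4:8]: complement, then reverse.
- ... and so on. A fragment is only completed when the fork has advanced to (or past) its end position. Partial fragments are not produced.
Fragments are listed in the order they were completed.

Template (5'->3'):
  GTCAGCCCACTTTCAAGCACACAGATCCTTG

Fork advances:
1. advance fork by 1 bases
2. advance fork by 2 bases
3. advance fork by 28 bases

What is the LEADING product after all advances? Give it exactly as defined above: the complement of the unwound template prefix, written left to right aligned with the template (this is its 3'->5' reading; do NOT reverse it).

Step 1: advance 1 -> fork_pos = 0 + 1 = 1.
Step 2: advance 2 -> fork_pos = 1 + 2 = 3.
Step 3: advance 28 -> fork_pos = 3 + 28 = 31.
Unwound prefix: template[0:31] = GTCAGCCCACTTTCAAGCACACAGATCCTTG
Complement it base by base (A<->T, C<->G), keeping left-to-right order:
  [0:5] GTCAG -> CAGTC
  [5:10] CCCAC -> GGGTG
  [10:15] TTTCA -> AAAGT
  [15:20] AGCAC -> TCGTG
  [20:25] ACAGA -> TGTCT
  [25:30] TCCTT -> AGGAA
  [30:31] G -> C
Concatenate: CAGTCGGGTGAAAGTTCGTGTGTCTAGGAAC (length 31; written aligned with the template, i.e. 3'->5').

Answer: CAGTCGGGTGAAAGTTCGTGTGTCTAGGAAC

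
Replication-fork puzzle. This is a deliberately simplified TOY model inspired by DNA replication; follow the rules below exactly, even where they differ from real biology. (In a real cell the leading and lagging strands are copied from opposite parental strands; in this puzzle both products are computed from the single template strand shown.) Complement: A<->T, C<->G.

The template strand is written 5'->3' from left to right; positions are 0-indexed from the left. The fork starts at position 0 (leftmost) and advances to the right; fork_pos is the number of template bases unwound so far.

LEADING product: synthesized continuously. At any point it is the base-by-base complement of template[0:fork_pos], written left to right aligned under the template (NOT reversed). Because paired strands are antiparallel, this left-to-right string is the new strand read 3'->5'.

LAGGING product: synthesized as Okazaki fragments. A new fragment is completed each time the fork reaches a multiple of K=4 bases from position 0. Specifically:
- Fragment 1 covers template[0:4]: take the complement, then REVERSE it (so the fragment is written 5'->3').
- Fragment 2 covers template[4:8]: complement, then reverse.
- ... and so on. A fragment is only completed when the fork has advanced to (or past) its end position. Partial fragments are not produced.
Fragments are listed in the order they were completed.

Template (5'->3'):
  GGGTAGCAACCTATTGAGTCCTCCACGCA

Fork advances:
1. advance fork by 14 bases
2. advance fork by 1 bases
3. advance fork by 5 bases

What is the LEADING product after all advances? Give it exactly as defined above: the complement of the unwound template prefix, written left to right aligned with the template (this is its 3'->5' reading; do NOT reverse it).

Answer: CCCATCGTTGGATAACTCAG

Derivation:
Step 1: advance 14 -> fork_pos = 0 + 14 = 14.
Step 2: advance 1 -> fork_pos = 14 + 1 = 15.
Step 3: advance 5 -> fork_pos = 15 + 5 = 20.
Unwound prefix: template[0:20] = GGGTAGCAACCTATTGAGTC
Complement it base by base (A<->T, C<->G), keeping left-to-right order:
  [0:5] GGGTA -> CCCAT
  [5:10] GCAAC -> CGTTG
  [10:15] CTATT -> GATAA
  [15:20] GAGTC -> CTCAG
Concatenate: CCCATCGTTGGATAACTCAG (length 20; written aligned with the template, i.e. 3'->5').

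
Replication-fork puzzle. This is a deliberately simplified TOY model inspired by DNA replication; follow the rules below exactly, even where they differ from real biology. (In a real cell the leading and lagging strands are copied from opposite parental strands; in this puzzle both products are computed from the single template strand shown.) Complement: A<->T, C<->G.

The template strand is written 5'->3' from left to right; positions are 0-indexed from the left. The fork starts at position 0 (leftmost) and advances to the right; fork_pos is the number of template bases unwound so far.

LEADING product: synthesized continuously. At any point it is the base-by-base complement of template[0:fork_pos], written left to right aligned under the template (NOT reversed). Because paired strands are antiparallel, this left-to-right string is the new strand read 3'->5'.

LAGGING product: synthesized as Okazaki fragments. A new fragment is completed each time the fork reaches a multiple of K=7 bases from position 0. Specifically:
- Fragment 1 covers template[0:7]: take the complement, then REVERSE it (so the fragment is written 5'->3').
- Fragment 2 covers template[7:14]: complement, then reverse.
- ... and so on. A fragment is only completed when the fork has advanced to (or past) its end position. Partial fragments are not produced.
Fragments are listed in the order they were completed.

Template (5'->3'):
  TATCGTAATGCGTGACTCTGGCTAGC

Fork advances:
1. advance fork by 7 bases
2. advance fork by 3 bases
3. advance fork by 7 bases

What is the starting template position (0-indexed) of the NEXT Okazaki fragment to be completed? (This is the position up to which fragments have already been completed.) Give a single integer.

Answer: 14

Derivation:
Step 1: advance 7 -> fork_pos = 0 + 7 = 7. Reached multiple(s) of 7: 7 -> fragment 1 completed (1 total).
Step 2: advance 3 -> fork_pos = 7 + 3 = 10. Next multiple of 7 is 14 (not reached); still 1 fragment(s).
Step 3: advance 7 -> fork_pos = 10 + 7 = 17. Reached multiple(s) of 7: 14 -> fragment 2 completed (2 total).
2 fragment(s) completed, covering template[0:14] (2 x 7 = 14). The next fragment, fragment 3, covers template[14:21], so it starts at position 14.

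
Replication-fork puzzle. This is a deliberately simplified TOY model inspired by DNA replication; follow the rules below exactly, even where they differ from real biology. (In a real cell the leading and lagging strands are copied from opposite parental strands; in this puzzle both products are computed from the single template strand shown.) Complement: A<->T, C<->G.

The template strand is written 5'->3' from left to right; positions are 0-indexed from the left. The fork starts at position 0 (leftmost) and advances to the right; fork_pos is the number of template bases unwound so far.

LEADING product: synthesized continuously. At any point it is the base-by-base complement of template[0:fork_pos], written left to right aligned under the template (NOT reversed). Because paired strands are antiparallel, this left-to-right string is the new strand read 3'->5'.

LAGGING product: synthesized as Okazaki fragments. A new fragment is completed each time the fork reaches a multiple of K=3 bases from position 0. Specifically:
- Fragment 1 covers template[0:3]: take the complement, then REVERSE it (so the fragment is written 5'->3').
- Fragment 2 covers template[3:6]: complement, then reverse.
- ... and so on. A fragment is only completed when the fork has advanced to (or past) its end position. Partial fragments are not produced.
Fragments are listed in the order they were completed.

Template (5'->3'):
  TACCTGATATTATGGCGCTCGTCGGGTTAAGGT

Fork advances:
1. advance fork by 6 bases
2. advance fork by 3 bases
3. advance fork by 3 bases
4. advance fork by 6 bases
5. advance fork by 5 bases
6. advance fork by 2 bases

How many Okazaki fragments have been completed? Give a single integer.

Step 1: advance 6 -> fork_pos = 0 + 6 = 6. Reached multiple(s) of 3: 3, 6 -> fragments 1-2 completed (2 total).
Step 2: advance 3 -> fork_pos = 6 + 3 = 9. Reached multiple(s) of 3: 9 -> fragment 3 completed (3 total).
Step 3: advance 3 -> fork_pos = 9 + 3 = 12. Reached multiple(s) of 3: 12 -> fragment 4 completed (4 total).
Step 4: advance 6 -> fork_pos = 12 + 6 = 18. Reached multiple(s) of 3: 15, 18 -> fragments 5-6 completed (6 total).
Step 5: advance 5 -> fork_pos = 18 + 5 = 23. Reached multiple(s) of 3: 21 -> fragment 7 completed (7 total).
Step 6: advance 2 -> fork_pos = 23 + 2 = 25. Reached multiple(s) of 3: 24 -> fragment 8 completed (8 total).
Check: final fork_pos = 25; the multiples of 3 that are <= 25 are 3..24 -> 25 // 3 = 8 completed fragment(s).

Answer: 8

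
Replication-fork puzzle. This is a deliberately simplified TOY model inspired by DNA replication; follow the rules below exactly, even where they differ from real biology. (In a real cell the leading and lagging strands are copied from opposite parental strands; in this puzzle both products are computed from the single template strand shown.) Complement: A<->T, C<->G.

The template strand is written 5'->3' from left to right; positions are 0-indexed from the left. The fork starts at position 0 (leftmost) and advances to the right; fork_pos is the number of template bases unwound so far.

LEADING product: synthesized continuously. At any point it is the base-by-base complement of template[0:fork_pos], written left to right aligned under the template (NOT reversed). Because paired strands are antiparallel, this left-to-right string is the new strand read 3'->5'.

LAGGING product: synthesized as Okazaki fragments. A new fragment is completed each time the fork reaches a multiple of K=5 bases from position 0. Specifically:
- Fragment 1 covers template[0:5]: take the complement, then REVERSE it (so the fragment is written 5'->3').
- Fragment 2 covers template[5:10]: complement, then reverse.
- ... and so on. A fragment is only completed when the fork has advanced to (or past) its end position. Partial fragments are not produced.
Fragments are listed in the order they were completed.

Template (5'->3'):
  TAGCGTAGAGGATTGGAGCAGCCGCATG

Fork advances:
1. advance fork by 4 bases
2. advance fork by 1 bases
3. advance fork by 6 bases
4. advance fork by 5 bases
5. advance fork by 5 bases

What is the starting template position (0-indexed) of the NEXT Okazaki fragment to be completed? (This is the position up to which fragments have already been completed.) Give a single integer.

Step 1: advance 4 -> fork_pos = 0 + 4 = 4. Next multiple of 5 is 5 (not reached); still 0 fragment(s).
Step 2: advance 1 -> fork_pos = 4 + 1 = 5. Reached multiple(s) of 5: 5 -> fragment 1 completed (1 total).
Step 3: advance 6 -> fork_pos = 5 + 6 = 11. Reached multiple(s) of 5: 10 -> fragment 2 completed (2 total).
Step 4: advance 5 -> fork_pos = 11 + 5 = 16. Reached multiple(s) of 5: 15 -> fragment 3 completed (3 total).
Step 5: advance 5 -> fork_pos = 16 + 5 = 21. Reached multiple(s) of 5: 20 -> fragment 4 completed (4 total).
4 fragment(s) completed, covering template[0:20] (4 x 5 = 20). The next fragment, fragment 5, covers template[20:25], so it starts at position 20.

Answer: 20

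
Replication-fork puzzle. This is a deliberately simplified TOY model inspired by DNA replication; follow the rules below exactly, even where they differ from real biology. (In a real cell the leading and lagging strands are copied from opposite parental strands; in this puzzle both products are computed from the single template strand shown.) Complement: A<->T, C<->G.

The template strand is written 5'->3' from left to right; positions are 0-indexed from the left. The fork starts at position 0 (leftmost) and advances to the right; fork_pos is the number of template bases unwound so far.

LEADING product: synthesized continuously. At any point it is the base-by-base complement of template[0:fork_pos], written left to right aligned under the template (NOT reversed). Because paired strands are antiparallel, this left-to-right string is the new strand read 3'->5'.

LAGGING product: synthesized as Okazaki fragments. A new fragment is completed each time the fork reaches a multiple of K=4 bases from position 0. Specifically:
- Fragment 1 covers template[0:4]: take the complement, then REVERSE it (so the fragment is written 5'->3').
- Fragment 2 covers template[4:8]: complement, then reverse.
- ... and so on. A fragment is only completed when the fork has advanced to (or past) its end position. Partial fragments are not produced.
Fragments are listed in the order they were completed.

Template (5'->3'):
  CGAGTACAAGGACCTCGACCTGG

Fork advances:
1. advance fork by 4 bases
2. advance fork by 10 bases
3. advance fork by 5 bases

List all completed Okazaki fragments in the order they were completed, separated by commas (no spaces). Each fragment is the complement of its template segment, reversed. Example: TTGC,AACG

Step 1: advance 4 -> fork_pos = 0 + 4 = 4. Reached multiple(s) of 4: 4 -> fragment 1 completed (1 total).
Step 2: advance 10 -> fork_pos = 4 + 10 = 14. Reached multiple(s) of 4: 8, 12 -> fragments 2-3 completed (3 total).
Step 3: advance 5 -> fork_pos = 14 + 5 = 19. Reached multiple(s) of 4: 16 -> fragment 4 completed (4 total).
Final fork_pos = 19, so 4 fragment(s) are complete. Build each: template segment -> complement -> reverse.
Fragment 1: template[0:4] = CGAG -> complement GCTC -> reversed CTCG
Fragment 2: template[4:8] = TACA -> complement ATGT -> reversed TGTA
Fragment 3: template[8:12] = AGGA -> complement TCCT -> reversed TCCT
Fragment 4: template[12:16] = CCTC -> complement GGAG -> reversed GAGG

Answer: CTCG,TGTA,TCCT,GAGG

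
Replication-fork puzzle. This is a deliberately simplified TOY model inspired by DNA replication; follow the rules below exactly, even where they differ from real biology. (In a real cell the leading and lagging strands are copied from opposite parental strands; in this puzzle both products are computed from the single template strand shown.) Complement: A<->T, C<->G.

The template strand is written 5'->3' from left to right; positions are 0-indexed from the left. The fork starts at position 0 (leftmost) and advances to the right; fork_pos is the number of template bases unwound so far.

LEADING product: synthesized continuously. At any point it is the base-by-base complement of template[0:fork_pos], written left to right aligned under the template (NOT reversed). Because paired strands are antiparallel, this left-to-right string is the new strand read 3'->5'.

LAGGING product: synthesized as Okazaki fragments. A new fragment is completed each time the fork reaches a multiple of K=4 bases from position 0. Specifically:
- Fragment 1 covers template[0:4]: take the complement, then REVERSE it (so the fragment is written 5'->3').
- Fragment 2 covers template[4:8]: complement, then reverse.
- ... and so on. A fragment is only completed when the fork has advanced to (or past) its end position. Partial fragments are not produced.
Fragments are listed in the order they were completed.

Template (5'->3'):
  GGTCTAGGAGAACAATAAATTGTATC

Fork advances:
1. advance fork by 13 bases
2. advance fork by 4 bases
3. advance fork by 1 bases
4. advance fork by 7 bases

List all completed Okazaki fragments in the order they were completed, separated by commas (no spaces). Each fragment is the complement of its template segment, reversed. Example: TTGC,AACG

Answer: GACC,CCTA,TTCT,ATTG,ATTT,TACA

Derivation:
Step 1: advance 13 -> fork_pos = 0 + 13 = 13. Reached multiple(s) of 4: 4, 8, 12 -> fragments 1-3 completed (3 total).
Step 2: advance 4 -> fork_pos = 13 + 4 = 17. Reached multiple(s) of 4: 16 -> fragment 4 completed (4 total).
Step 3: advance 1 -> fork_pos = 17 + 1 = 18. Next multiple of 4 is 20 (not reached); still 4 fragment(s).
Step 4: advance 7 -> fork_pos = 18 + 7 = 25. Reached multiple(s) of 4: 20, 24 -> fragments 5-6 completed (6 total).
Final fork_pos = 25, so 6 fragment(s) are complete. Build each: template segment -> complement -> reverse.
Fragment 1: template[0:4] = GGTC -> complement CCAG -> reversed GACC
Fragment 2: template[4:8] = TAGG -> complement ATCC -> reversed CCTA
Fragment 3: template[8:12] = AGAA -> complement TCTT -> reversed TTCT
Fragment 4: template[12:16] = CAAT -> complement GTTA -> reversed ATTG
Fragment 5: template[16:20] = AAAT -> complement TTTA -> reversed ATTT
Fragment 6: template[20:24] = TGTA -> complement ACAT -> reversed TACA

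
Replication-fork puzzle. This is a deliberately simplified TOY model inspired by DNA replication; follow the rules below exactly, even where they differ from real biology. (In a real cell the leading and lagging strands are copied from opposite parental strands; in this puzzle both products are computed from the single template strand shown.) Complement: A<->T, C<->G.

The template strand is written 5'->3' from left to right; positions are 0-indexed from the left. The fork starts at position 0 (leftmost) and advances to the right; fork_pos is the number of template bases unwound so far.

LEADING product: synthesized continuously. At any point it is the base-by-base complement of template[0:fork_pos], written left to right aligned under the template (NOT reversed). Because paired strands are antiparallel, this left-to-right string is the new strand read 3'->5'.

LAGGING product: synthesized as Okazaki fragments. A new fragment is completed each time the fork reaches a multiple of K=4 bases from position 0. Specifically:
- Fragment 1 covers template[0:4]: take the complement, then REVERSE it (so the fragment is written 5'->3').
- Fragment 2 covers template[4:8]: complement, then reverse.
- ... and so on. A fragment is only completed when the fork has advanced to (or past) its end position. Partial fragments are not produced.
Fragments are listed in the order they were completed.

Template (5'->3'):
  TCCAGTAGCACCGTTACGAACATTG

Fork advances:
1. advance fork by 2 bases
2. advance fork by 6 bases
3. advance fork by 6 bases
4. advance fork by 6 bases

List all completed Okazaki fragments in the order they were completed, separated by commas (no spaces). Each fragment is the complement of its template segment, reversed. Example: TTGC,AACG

Step 1: advance 2 -> fork_pos = 0 + 2 = 2. Next multiple of 4 is 4 (not reached); still 0 fragment(s).
Step 2: advance 6 -> fork_pos = 2 + 6 = 8. Reached multiple(s) of 4: 4, 8 -> fragments 1-2 completed (2 total).
Step 3: advance 6 -> fork_pos = 8 + 6 = 14. Reached multiple(s) of 4: 12 -> fragment 3 completed (3 total).
Step 4: advance 6 -> fork_pos = 14 + 6 = 20. Reached multiple(s) of 4: 16, 20 -> fragments 4-5 completed (5 total).
Final fork_pos = 20, so 5 fragment(s) are complete. Build each: template segment -> complement -> reverse.
Fragment 1: template[0:4] = TCCA -> complement AGGT -> reversed TGGA
Fragment 2: template[4:8] = GTAG -> complement CATC -> reversed CTAC
Fragment 3: template[8:12] = CACC -> complement GTGG -> reversed GGTG
Fragment 4: template[12:16] = GTTA -> complement CAAT -> reversed TAAC
Fragment 5: template[16:20] = CGAA -> complement GCTT -> reversed TTCG

Answer: TGGA,CTAC,GGTG,TAAC,TTCG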